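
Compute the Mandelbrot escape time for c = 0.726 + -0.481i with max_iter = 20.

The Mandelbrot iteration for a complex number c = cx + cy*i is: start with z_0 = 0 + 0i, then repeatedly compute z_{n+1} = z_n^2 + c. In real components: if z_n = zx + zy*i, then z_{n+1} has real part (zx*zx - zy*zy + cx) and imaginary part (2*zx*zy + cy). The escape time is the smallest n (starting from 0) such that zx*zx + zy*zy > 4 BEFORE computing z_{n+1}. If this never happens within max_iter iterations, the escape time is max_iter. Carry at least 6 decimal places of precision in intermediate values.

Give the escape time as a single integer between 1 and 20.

z_0 = 0 + 0i, c = 0.7260 + -0.4810i
Iter 1: z = 0.7260 + -0.4810i, |z|^2 = 0.7584
Iter 2: z = 1.0217 + -1.1794i, |z|^2 = 2.4349
Iter 3: z = 0.3789 + -2.8910i, |z|^2 = 8.5017
Escaped at iteration 3

Answer: 3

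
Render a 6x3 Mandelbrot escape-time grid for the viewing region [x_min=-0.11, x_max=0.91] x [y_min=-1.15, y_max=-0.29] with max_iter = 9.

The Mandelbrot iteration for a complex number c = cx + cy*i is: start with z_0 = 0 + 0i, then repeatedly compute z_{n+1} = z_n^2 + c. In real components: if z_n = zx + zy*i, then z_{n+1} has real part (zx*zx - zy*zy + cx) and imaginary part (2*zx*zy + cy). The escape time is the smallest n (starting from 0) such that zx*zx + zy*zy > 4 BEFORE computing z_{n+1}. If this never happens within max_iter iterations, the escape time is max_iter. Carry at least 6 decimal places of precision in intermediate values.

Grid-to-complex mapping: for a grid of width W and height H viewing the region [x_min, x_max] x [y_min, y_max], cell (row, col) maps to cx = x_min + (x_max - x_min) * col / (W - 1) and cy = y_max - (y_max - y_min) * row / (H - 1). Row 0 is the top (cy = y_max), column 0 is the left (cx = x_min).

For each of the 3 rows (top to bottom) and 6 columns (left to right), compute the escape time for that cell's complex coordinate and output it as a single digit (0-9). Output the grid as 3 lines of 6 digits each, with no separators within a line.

(row=0, col=0): c = -0.1100 + -0.2900i → escape time 9
(row=0, col=1): c = 0.0940 + -0.2900i → escape time 9
(row=0, col=2): c = 0.2980 + -0.2900i → escape time 9
(row=0, col=3): c = 0.5020 + -0.2900i → escape time 5
(row=0, col=4): c = 0.7060 + -0.2900i → escape time 3
(row=0, col=5): c = 0.9100 + -0.2900i → escape time 3
(row=1, col=0): c = -0.1100 + -0.7200i → escape time 9
(row=1, col=1): c = 0.0940 + -0.7200i → escape time 8
(row=1, col=2): c = 0.2980 + -0.7200i → escape time 6
(row=1, col=3): c = 0.5020 + -0.7200i → escape time 3
(row=1, col=4): c = 0.7060 + -0.7200i → escape time 3
(row=1, col=5): c = 0.9100 + -0.7200i → escape time 2
(row=2, col=0): c = -0.1100 + -1.1500i → escape time 4
(row=2, col=1): c = 0.0940 + -1.1500i → escape time 3
(row=2, col=2): c = 0.2980 + -1.1500i → escape time 2
(row=2, col=3): c = 0.5020 + -1.1500i → escape time 2
(row=2, col=4): c = 0.7060 + -1.1500i → escape time 2
(row=2, col=5): c = 0.9100 + -1.1500i → escape time 2

Answer: 999533
986332
432222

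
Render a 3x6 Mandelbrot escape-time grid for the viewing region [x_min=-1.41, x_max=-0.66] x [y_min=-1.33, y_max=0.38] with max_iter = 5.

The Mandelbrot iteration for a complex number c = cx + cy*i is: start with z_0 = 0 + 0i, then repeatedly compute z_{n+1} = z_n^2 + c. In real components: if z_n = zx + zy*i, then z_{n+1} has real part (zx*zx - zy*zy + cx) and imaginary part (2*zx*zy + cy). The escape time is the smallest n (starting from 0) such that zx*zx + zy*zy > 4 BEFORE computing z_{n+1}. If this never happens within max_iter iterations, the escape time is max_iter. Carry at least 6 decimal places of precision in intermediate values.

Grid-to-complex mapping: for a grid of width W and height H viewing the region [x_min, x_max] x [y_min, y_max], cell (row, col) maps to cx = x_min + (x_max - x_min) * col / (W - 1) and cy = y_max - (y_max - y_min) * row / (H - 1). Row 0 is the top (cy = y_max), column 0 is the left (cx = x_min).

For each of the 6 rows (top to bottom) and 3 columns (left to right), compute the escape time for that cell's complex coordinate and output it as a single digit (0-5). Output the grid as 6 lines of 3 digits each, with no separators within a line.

Answer: 555
555
555
345
334
222

Derivation:
(row=0, col=0): c = -1.4100 + 0.3800i → escape time 5
(row=0, col=1): c = -1.0350 + 0.3800i → escape time 5
(row=0, col=2): c = -0.6600 + 0.3800i → escape time 5
(row=1, col=0): c = -1.4100 + 0.0380i → escape time 5
(row=1, col=1): c = -1.0350 + 0.0380i → escape time 5
(row=1, col=2): c = -0.6600 + 0.0380i → escape time 5
(row=2, col=0): c = -1.4100 + -0.3040i → escape time 5
(row=2, col=1): c = -1.0350 + -0.3040i → escape time 5
(row=2, col=2): c = -0.6600 + -0.3040i → escape time 5
(row=3, col=0): c = -1.4100 + -0.6460i → escape time 3
(row=3, col=1): c = -1.0350 + -0.6460i → escape time 4
(row=3, col=2): c = -0.6600 + -0.6460i → escape time 5
(row=4, col=0): c = -1.4100 + -0.9880i → escape time 3
(row=4, col=1): c = -1.0350 + -0.9880i → escape time 3
(row=4, col=2): c = -0.6600 + -0.9880i → escape time 4
(row=5, col=0): c = -1.4100 + -1.3300i → escape time 2
(row=5, col=1): c = -1.0350 + -1.3300i → escape time 2
(row=5, col=2): c = -0.6600 + -1.3300i → escape time 2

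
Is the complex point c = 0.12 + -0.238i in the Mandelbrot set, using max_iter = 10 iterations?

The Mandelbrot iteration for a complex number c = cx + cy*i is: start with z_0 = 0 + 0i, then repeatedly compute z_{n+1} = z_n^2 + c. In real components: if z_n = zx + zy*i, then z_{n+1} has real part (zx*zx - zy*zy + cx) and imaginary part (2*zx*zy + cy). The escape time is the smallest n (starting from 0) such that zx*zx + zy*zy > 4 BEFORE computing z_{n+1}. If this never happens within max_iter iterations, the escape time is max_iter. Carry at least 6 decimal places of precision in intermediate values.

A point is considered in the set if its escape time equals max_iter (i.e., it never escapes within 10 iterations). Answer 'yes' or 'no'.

z_0 = 0 + 0i, c = 0.1200 + -0.2380i
Iter 1: z = 0.1200 + -0.2380i, |z|^2 = 0.0710
Iter 2: z = 0.0778 + -0.2951i, |z|^2 = 0.0931
Iter 3: z = 0.0390 + -0.2839i, |z|^2 = 0.0821
Iter 4: z = 0.0409 + -0.2601i, |z|^2 = 0.0693
Iter 5: z = 0.0540 + -0.2593i, |z|^2 = 0.0701
Iter 6: z = 0.0557 + -0.2660i, |z|^2 = 0.0739
Iter 7: z = 0.0523 + -0.2676i, |z|^2 = 0.0744
Iter 8: z = 0.0511 + -0.2660i, |z|^2 = 0.0734
Iter 9: z = 0.0518 + -0.2652i, |z|^2 = 0.0730
Did not escape in 10 iterations → in set

Answer: yes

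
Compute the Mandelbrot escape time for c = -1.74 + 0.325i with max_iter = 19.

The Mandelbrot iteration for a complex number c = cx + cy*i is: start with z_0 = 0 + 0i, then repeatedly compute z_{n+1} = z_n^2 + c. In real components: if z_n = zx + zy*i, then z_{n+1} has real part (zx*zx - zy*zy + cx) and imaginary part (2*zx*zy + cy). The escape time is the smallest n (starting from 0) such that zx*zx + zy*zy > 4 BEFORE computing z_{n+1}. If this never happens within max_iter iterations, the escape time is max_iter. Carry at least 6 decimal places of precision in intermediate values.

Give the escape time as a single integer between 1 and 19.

Answer: 4

Derivation:
z_0 = 0 + 0i, c = -1.7400 + 0.3250i
Iter 1: z = -1.7400 + 0.3250i, |z|^2 = 3.1332
Iter 2: z = 1.1820 + -0.8060i, |z|^2 = 2.0467
Iter 3: z = -0.9926 + -1.5803i, |z|^2 = 3.4827
Iter 4: z = -3.2523 + 3.4622i, |z|^2 = 22.5643
Escaped at iteration 4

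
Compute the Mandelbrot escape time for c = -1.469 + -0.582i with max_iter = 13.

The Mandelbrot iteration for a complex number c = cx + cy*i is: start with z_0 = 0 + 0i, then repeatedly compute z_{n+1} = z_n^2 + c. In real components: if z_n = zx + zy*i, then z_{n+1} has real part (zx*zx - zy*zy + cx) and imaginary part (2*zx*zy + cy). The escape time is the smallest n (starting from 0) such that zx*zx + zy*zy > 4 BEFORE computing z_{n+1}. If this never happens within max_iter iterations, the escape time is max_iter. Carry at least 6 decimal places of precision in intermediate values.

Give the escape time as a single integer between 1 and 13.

z_0 = 0 + 0i, c = -1.4690 + -0.5820i
Iter 1: z = -1.4690 + -0.5820i, |z|^2 = 2.4967
Iter 2: z = 0.3502 + 1.1279i, |z|^2 = 1.3949
Iter 3: z = -2.6185 + 0.2081i, |z|^2 = 6.9000
Escaped at iteration 3

Answer: 3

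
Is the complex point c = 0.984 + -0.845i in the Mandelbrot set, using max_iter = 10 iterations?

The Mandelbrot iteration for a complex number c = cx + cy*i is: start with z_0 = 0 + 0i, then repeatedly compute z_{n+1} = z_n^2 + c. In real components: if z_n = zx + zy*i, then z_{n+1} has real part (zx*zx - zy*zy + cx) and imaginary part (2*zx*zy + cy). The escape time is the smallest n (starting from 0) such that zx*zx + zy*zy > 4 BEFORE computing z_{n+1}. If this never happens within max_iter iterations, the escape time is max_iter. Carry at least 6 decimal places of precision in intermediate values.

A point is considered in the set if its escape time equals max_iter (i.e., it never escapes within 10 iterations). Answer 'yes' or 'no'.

z_0 = 0 + 0i, c = 0.9840 + -0.8450i
Iter 1: z = 0.9840 + -0.8450i, |z|^2 = 1.6823
Iter 2: z = 1.2382 + -2.5080i, |z|^2 = 7.8231
Escaped at iteration 2

Answer: no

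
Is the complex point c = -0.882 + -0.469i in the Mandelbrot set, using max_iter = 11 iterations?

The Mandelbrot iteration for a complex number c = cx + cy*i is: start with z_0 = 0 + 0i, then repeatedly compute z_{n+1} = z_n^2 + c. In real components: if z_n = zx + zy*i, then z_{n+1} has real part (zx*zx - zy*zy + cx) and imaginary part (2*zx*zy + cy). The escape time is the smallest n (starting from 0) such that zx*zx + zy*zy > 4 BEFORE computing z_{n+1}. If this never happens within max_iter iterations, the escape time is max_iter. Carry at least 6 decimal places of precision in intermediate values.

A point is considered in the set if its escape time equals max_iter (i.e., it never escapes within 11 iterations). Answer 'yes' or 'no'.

Answer: no

Derivation:
z_0 = 0 + 0i, c = -0.8820 + -0.4690i
Iter 1: z = -0.8820 + -0.4690i, |z|^2 = 0.9979
Iter 2: z = -0.3240 + 0.3583i, |z|^2 = 0.2334
Iter 3: z = -0.9054 + -0.7012i, |z|^2 = 1.3114
Iter 4: z = -0.5540 + 0.8007i, |z|^2 = 0.9481
Iter 5: z = -1.2163 + -1.3562i, |z|^2 = 3.3186
Iter 6: z = -1.2418 + 2.8301i, |z|^2 = 9.5515
Escaped at iteration 6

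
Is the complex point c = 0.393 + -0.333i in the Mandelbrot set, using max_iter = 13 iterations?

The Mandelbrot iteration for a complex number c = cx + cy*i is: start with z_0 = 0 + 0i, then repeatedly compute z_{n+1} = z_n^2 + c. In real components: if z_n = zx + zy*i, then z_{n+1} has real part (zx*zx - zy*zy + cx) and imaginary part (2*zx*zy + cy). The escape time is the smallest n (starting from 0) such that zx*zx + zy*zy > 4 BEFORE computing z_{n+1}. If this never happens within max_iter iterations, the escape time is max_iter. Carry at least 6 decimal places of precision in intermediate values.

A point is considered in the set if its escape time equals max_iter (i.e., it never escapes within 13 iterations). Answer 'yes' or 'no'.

z_0 = 0 + 0i, c = 0.3930 + -0.3330i
Iter 1: z = 0.3930 + -0.3330i, |z|^2 = 0.2653
Iter 2: z = 0.4366 + -0.5947i, |z|^2 = 0.5443
Iter 3: z = 0.2299 + -0.8523i, |z|^2 = 0.7792
Iter 4: z = -0.2805 + -0.7248i, |z|^2 = 0.6041
Iter 5: z = -0.0537 + 0.0737i, |z|^2 = 0.0083
Iter 6: z = 0.3905 + -0.3409i, |z|^2 = 0.2687
Iter 7: z = 0.4292 + -0.5992i, |z|^2 = 0.5433
Iter 8: z = 0.2182 + -0.8474i, |z|^2 = 0.7657
Iter 9: z = -0.2775 + -0.7028i, |z|^2 = 0.5709
Iter 10: z = -0.0239 + 0.0570i, |z|^2 = 0.0038
Iter 11: z = 0.3903 + -0.3357i, |z|^2 = 0.2651
Iter 12: z = 0.4326 + -0.5951i, |z|^2 = 0.5413
Did not escape in 13 iterations → in set

Answer: yes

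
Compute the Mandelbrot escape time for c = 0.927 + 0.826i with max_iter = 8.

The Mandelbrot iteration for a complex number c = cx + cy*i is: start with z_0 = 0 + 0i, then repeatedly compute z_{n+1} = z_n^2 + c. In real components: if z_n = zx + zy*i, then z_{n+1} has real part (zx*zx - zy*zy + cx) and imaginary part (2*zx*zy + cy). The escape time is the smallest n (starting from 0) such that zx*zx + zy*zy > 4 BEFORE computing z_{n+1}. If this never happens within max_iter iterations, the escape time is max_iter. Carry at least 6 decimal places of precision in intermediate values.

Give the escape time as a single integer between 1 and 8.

z_0 = 0 + 0i, c = 0.9270 + 0.8260i
Iter 1: z = 0.9270 + 0.8260i, |z|^2 = 1.5416
Iter 2: z = 1.1041 + 2.3574i, |z|^2 = 6.7763
Escaped at iteration 2

Answer: 2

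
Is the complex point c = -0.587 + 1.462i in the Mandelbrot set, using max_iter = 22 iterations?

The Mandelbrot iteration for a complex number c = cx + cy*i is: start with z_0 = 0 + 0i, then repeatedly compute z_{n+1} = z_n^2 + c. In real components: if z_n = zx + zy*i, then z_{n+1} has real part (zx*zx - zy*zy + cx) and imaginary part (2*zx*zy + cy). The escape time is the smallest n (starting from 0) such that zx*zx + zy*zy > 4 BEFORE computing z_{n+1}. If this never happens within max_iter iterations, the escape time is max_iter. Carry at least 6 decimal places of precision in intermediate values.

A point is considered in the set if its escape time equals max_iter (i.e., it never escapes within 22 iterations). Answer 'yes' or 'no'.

z_0 = 0 + 0i, c = -0.5870 + 1.4620i
Iter 1: z = -0.5870 + 1.4620i, |z|^2 = 2.4820
Iter 2: z = -2.3799 + -0.2544i, |z|^2 = 5.7285
Escaped at iteration 2

Answer: no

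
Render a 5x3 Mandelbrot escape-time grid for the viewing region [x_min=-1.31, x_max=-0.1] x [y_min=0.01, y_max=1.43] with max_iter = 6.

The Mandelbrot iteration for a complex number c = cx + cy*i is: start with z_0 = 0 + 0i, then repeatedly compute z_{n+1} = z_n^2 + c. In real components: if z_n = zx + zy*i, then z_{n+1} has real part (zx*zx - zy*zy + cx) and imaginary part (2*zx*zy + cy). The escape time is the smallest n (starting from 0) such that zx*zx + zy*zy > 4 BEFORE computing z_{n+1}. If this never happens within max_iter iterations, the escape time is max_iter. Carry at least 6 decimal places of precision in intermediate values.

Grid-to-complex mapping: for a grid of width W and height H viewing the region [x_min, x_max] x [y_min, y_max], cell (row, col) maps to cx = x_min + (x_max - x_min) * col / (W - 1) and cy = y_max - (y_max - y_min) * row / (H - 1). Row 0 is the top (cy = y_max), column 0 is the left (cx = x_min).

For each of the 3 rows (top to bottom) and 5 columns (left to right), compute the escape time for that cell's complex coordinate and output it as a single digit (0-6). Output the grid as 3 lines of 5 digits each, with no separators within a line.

Answer: 22222
34566
66666

Derivation:
(row=0, col=0): c = -1.3100 + 1.4300i → escape time 2
(row=0, col=1): c = -1.0075 + 1.4300i → escape time 2
(row=0, col=2): c = -0.7050 + 1.4300i → escape time 2
(row=0, col=3): c = -0.4025 + 1.4300i → escape time 2
(row=0, col=4): c = -0.1000 + 1.4300i → escape time 2
(row=1, col=0): c = -1.3100 + 0.7200i → escape time 3
(row=1, col=1): c = -1.0075 + 0.7200i → escape time 4
(row=1, col=2): c = -0.7050 + 0.7200i → escape time 5
(row=1, col=3): c = -0.4025 + 0.7200i → escape time 6
(row=1, col=4): c = -0.1000 + 0.7200i → escape time 6
(row=2, col=0): c = -1.3100 + 0.0100i → escape time 6
(row=2, col=1): c = -1.0075 + 0.0100i → escape time 6
(row=2, col=2): c = -0.7050 + 0.0100i → escape time 6
(row=2, col=3): c = -0.4025 + 0.0100i → escape time 6
(row=2, col=4): c = -0.1000 + 0.0100i → escape time 6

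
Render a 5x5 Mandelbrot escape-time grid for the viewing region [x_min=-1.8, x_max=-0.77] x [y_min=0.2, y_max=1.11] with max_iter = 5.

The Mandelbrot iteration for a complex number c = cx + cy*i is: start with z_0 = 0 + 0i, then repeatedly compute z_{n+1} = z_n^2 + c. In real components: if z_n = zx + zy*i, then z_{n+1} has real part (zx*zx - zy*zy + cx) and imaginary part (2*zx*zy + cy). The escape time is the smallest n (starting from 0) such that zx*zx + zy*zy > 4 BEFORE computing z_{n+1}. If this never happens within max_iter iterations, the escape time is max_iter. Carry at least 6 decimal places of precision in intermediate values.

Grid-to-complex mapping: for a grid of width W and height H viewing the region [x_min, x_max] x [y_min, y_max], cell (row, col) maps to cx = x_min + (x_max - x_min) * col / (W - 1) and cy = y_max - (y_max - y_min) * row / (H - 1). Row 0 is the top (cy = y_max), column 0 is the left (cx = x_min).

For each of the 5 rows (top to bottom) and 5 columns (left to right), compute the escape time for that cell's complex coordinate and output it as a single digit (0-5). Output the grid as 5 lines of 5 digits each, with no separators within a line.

Answer: 12333
13334
33345
33555
45555

Derivation:
(row=0, col=0): c = -1.8000 + 1.1100i → escape time 1
(row=0, col=1): c = -1.5425 + 1.1100i → escape time 2
(row=0, col=2): c = -1.2850 + 1.1100i → escape time 3
(row=0, col=3): c = -1.0275 + 1.1100i → escape time 3
(row=0, col=4): c = -0.7700 + 1.1100i → escape time 3
(row=1, col=0): c = -1.8000 + 0.8825i → escape time 1
(row=1, col=1): c = -1.5425 + 0.8825i → escape time 3
(row=1, col=2): c = -1.2850 + 0.8825i → escape time 3
(row=1, col=3): c = -1.0275 + 0.8825i → escape time 3
(row=1, col=4): c = -0.7700 + 0.8825i → escape time 4
(row=2, col=0): c = -1.8000 + 0.6550i → escape time 3
(row=2, col=1): c = -1.5425 + 0.6550i → escape time 3
(row=2, col=2): c = -1.2850 + 0.6550i → escape time 3
(row=2, col=3): c = -1.0275 + 0.6550i → escape time 4
(row=2, col=4): c = -0.7700 + 0.6550i → escape time 5
(row=3, col=0): c = -1.8000 + 0.4275i → escape time 3
(row=3, col=1): c = -1.5425 + 0.4275i → escape time 3
(row=3, col=2): c = -1.2850 + 0.4275i → escape time 5
(row=3, col=3): c = -1.0275 + 0.4275i → escape time 5
(row=3, col=4): c = -0.7700 + 0.4275i → escape time 5
(row=4, col=0): c = -1.8000 + 0.2000i → escape time 4
(row=4, col=1): c = -1.5425 + 0.2000i → escape time 5
(row=4, col=2): c = -1.2850 + 0.2000i → escape time 5
(row=4, col=3): c = -1.0275 + 0.2000i → escape time 5
(row=4, col=4): c = -0.7700 + 0.2000i → escape time 5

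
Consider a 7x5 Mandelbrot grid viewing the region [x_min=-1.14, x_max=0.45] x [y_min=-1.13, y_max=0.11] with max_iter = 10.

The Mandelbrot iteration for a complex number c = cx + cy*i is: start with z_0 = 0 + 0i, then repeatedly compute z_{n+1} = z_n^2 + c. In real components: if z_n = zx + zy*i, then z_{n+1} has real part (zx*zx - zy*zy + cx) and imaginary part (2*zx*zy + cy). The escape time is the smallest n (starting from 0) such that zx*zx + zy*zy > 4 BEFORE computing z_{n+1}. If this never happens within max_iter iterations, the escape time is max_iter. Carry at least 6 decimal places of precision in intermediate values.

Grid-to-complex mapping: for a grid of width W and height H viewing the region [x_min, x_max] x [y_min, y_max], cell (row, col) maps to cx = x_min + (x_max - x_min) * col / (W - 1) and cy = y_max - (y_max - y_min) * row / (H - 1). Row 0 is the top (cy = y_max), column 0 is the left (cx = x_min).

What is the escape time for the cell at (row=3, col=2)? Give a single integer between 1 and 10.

Answer: 4

Derivation:
z_0 = 0 + 0i, c = -0.6100 + -0.8200i
Iter 1: z = -0.6100 + -0.8200i, |z|^2 = 1.0445
Iter 2: z = -0.9103 + 0.1804i, |z|^2 = 0.8612
Iter 3: z = 0.1861 + -1.1484i, |z|^2 = 1.3535
Iter 4: z = -1.8943 + -1.2475i, |z|^2 = 5.1444
Escaped at iteration 4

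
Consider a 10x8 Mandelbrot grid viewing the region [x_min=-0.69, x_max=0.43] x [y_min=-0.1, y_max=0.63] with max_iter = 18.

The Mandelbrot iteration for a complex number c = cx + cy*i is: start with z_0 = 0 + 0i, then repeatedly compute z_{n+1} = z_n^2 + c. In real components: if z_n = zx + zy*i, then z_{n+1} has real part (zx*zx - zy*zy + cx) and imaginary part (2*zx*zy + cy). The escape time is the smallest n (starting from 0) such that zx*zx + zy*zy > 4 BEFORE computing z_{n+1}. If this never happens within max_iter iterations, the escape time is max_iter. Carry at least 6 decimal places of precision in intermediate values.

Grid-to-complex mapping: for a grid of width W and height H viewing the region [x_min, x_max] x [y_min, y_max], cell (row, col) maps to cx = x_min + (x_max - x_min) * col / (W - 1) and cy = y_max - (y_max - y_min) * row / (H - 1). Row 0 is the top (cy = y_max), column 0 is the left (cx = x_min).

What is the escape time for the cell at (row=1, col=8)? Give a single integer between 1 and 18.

Answer: 18

Derivation:
z_0 = 0 + 0i, c = 0.3056 + 0.5257i
Iter 1: z = 0.3056 + 0.5257i, |z|^2 = 0.3697
Iter 2: z = 0.1225 + 0.8470i, |z|^2 = 0.7324
Iter 3: z = -0.3968 + 0.7333i, |z|^2 = 0.6952
Iter 4: z = -0.0747 + -0.0562i, |z|^2 = 0.0087
Iter 5: z = 0.3080 + 0.5341i, |z|^2 = 0.3801
Iter 6: z = 0.1151 + 0.8547i, |z|^2 = 0.7438
Iter 7: z = -0.4117 + 0.7225i, |z|^2 = 0.6915
Iter 8: z = -0.0469 + -0.0692i, |z|^2 = 0.0070
Iter 9: z = 0.3030 + 0.5322i, |z|^2 = 0.3750
Iter 10: z = 0.1141 + 0.8482i, |z|^2 = 0.7325
Iter 11: z = -0.4009 + 0.7193i, |z|^2 = 0.6780
Iter 12: z = -0.0511 + -0.0510i, |z|^2 = 0.0052
Iter 13: z = 0.3056 + 0.5309i, |z|^2 = 0.3752
Iter 14: z = 0.1171 + 0.8502i, |z|^2 = 0.7365
Iter 15: z = -0.4036 + 0.7247i, |z|^2 = 0.6881
Iter 16: z = -0.0568 + -0.0592i, |z|^2 = 0.0067
Iter 17: z = 0.3053 + 0.5324i, |z|^2 = 0.3767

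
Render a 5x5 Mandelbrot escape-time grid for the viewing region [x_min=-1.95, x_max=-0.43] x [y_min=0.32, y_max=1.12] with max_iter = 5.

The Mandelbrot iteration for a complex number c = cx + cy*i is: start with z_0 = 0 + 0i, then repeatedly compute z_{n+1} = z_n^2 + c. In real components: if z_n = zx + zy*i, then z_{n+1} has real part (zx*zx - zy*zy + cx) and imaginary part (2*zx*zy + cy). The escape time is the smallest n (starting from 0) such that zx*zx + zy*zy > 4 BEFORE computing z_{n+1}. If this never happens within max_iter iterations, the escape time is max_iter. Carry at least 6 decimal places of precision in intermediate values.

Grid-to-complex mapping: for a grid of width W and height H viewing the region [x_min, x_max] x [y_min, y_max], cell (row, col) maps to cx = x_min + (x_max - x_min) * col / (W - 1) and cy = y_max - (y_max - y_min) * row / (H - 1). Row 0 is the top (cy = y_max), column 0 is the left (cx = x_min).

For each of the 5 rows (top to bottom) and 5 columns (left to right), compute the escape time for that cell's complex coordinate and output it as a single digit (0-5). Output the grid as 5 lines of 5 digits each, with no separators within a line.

Answer: 12334
13335
13345
13455
34555

Derivation:
(row=0, col=0): c = -1.9500 + 1.1200i → escape time 1
(row=0, col=1): c = -1.5700 + 1.1200i → escape time 2
(row=0, col=2): c = -1.1900 + 1.1200i → escape time 3
(row=0, col=3): c = -0.8100 + 1.1200i → escape time 3
(row=0, col=4): c = -0.4300 + 1.1200i → escape time 4
(row=1, col=0): c = -1.9500 + 0.9200i → escape time 1
(row=1, col=1): c = -1.5700 + 0.9200i → escape time 3
(row=1, col=2): c = -1.1900 + 0.9200i → escape time 3
(row=1, col=3): c = -0.8100 + 0.9200i → escape time 3
(row=1, col=4): c = -0.4300 + 0.9200i → escape time 5
(row=2, col=0): c = -1.9500 + 0.7200i → escape time 1
(row=2, col=1): c = -1.5700 + 0.7200i → escape time 3
(row=2, col=2): c = -1.1900 + 0.7200i → escape time 3
(row=2, col=3): c = -0.8100 + 0.7200i → escape time 4
(row=2, col=4): c = -0.4300 + 0.7200i → escape time 5
(row=3, col=0): c = -1.9500 + 0.5200i → escape time 1
(row=3, col=1): c = -1.5700 + 0.5200i → escape time 3
(row=3, col=2): c = -1.1900 + 0.5200i → escape time 4
(row=3, col=3): c = -0.8100 + 0.5200i → escape time 5
(row=3, col=4): c = -0.4300 + 0.5200i → escape time 5
(row=4, col=0): c = -1.9500 + 0.3200i → escape time 3
(row=4, col=1): c = -1.5700 + 0.3200i → escape time 4
(row=4, col=2): c = -1.1900 + 0.3200i → escape time 5
(row=4, col=3): c = -0.8100 + 0.3200i → escape time 5
(row=4, col=4): c = -0.4300 + 0.3200i → escape time 5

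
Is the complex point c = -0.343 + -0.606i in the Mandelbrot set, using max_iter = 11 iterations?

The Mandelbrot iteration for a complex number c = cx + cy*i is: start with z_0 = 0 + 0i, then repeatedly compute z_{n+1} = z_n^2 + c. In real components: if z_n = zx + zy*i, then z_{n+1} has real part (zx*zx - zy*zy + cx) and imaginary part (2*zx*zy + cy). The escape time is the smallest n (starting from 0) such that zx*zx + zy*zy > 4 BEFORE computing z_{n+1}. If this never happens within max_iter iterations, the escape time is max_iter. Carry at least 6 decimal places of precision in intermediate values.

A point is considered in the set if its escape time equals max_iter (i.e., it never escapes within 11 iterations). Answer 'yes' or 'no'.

Answer: yes

Derivation:
z_0 = 0 + 0i, c = -0.3430 + -0.6060i
Iter 1: z = -0.3430 + -0.6060i, |z|^2 = 0.4849
Iter 2: z = -0.5926 + -0.1903i, |z|^2 = 0.3874
Iter 3: z = -0.0280 + -0.3805i, |z|^2 = 0.1456
Iter 4: z = -0.4870 + -0.5847i, |z|^2 = 0.5790
Iter 5: z = -0.4477 + -0.0366i, |z|^2 = 0.2017
Iter 6: z = -0.1439 + -0.5733i, |z|^2 = 0.3493
Iter 7: z = -0.6509 + -0.4410i, |z|^2 = 0.6182
Iter 8: z = -0.1138 + -0.0319i, |z|^2 = 0.0140
Iter 9: z = -0.3311 + -0.5987i, |z|^2 = 0.4681
Iter 10: z = -0.5919 + -0.2096i, |z|^2 = 0.3942
Did not escape in 11 iterations → in set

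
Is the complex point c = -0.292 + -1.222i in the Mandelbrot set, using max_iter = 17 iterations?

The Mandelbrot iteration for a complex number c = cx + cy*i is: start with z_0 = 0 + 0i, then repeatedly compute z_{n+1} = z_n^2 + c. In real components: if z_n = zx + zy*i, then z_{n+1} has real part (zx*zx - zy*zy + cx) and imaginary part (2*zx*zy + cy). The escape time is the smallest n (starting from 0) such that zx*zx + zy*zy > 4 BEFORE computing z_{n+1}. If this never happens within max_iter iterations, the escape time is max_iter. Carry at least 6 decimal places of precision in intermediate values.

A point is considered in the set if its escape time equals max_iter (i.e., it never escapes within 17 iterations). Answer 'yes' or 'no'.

Answer: no

Derivation:
z_0 = 0 + 0i, c = -0.2920 + -1.2220i
Iter 1: z = -0.2920 + -1.2220i, |z|^2 = 1.5785
Iter 2: z = -1.7000 + -0.5084i, |z|^2 = 3.1485
Iter 3: z = 2.3396 + 0.5064i, |z|^2 = 5.7304
Escaped at iteration 3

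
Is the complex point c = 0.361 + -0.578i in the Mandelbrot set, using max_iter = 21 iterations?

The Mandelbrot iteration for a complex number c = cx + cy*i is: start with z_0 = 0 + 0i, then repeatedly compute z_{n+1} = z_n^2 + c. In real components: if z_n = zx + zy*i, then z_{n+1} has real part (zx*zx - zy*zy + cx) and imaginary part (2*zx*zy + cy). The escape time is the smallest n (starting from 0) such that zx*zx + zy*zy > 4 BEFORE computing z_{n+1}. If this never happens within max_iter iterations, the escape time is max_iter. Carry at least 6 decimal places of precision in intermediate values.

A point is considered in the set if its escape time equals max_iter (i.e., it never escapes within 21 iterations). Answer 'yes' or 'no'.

Answer: yes

Derivation:
z_0 = 0 + 0i, c = 0.3610 + -0.5780i
Iter 1: z = 0.3610 + -0.5780i, |z|^2 = 0.4644
Iter 2: z = 0.1572 + -0.9953i, |z|^2 = 1.0154
Iter 3: z = -0.6049 + -0.8910i, |z|^2 = 1.1598
Iter 4: z = -0.0669 + 0.5000i, |z|^2 = 0.2545
Iter 5: z = 0.1155 + -0.6449i, |z|^2 = 0.4293
Iter 6: z = -0.0416 + -0.7270i, |z|^2 = 0.5302
Iter 7: z = -0.1658 + -0.5175i, |z|^2 = 0.2953
Iter 8: z = 0.1207 + -0.4064i, |z|^2 = 0.1798
Iter 9: z = 0.2104 + -0.6761i, |z|^2 = 0.5013
Iter 10: z = -0.0518 + -0.8625i, |z|^2 = 0.7465
Iter 11: z = -0.3801 + -0.4886i, |z|^2 = 0.3832
Iter 12: z = 0.2668 + -0.2065i, |z|^2 = 0.1138
Iter 13: z = 0.3895 + -0.6882i, |z|^2 = 0.6254
Iter 14: z = 0.0391 + -1.1141i, |z|^2 = 1.2428
Iter 15: z = -0.8788 + -0.6651i, |z|^2 = 1.2146
Iter 16: z = 0.6909 + 0.5910i, |z|^2 = 0.8266
Iter 17: z = 0.4890 + 0.2386i, |z|^2 = 0.2961
Iter 18: z = 0.5432 + -0.3446i, |z|^2 = 0.4139
Iter 19: z = 0.5373 + -0.9524i, |z|^2 = 1.1958
Iter 20: z = -0.2574 + -1.6016i, |z|^2 = 2.6312
Did not escape in 21 iterations → in set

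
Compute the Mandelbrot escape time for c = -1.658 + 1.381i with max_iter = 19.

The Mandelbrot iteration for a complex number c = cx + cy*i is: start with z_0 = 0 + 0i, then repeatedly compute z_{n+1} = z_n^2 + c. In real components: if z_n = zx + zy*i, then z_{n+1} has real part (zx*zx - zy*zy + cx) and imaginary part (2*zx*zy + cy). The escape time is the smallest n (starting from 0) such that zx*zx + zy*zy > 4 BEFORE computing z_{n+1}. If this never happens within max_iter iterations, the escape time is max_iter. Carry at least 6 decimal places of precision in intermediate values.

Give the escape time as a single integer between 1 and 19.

z_0 = 0 + 0i, c = -1.6580 + 1.3810i
Iter 1: z = -1.6580 + 1.3810i, |z|^2 = 4.6561
Escaped at iteration 1

Answer: 1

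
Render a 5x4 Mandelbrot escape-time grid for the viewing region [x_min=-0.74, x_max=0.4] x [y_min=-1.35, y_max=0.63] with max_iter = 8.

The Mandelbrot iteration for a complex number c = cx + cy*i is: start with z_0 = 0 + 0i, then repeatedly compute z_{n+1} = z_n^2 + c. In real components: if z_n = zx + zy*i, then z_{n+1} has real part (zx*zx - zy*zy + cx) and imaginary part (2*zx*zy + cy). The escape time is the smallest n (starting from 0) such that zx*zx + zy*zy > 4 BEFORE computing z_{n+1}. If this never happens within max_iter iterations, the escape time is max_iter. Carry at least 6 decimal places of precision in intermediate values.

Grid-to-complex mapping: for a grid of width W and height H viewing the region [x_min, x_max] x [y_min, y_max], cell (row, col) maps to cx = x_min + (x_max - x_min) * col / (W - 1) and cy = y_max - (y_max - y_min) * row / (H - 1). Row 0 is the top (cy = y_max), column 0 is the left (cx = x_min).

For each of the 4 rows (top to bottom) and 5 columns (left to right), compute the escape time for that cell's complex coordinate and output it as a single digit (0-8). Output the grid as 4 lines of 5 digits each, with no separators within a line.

Answer: 58888
88887
58886
22222

Derivation:
(row=0, col=0): c = -0.7400 + 0.6300i → escape time 5
(row=0, col=1): c = -0.4550 + 0.6300i → escape time 8
(row=0, col=2): c = -0.1700 + 0.6300i → escape time 8
(row=0, col=3): c = 0.1150 + 0.6300i → escape time 8
(row=0, col=4): c = 0.4000 + 0.6300i → escape time 8
(row=1, col=0): c = -0.7400 + -0.0300i → escape time 8
(row=1, col=1): c = -0.4550 + -0.0300i → escape time 8
(row=1, col=2): c = -0.1700 + -0.0300i → escape time 8
(row=1, col=3): c = 0.1150 + -0.0300i → escape time 8
(row=1, col=4): c = 0.4000 + -0.0300i → escape time 7
(row=2, col=0): c = -0.7400 + -0.6900i → escape time 5
(row=2, col=1): c = -0.4550 + -0.6900i → escape time 8
(row=2, col=2): c = -0.1700 + -0.6900i → escape time 8
(row=2, col=3): c = 0.1150 + -0.6900i → escape time 8
(row=2, col=4): c = 0.4000 + -0.6900i → escape time 6
(row=3, col=0): c = -0.7400 + -1.3500i → escape time 2
(row=3, col=1): c = -0.4550 + -1.3500i → escape time 2
(row=3, col=2): c = -0.1700 + -1.3500i → escape time 2
(row=3, col=3): c = 0.1150 + -1.3500i → escape time 2
(row=3, col=4): c = 0.4000 + -1.3500i → escape time 2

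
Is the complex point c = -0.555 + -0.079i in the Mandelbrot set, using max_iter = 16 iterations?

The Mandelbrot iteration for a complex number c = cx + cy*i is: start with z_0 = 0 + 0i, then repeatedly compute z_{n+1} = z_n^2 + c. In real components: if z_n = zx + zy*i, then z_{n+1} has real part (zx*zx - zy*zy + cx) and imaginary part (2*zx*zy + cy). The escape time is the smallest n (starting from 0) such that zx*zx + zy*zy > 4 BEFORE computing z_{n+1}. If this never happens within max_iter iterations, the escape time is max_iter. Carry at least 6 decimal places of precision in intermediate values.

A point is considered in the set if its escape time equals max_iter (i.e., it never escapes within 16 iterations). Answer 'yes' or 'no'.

Answer: yes

Derivation:
z_0 = 0 + 0i, c = -0.5550 + -0.0790i
Iter 1: z = -0.5550 + -0.0790i, |z|^2 = 0.3143
Iter 2: z = -0.2532 + 0.0087i, |z|^2 = 0.0642
Iter 3: z = -0.4910 + -0.0834i, |z|^2 = 0.2480
Iter 4: z = -0.3209 + 0.0029i, |z|^2 = 0.1030
Iter 5: z = -0.4520 + -0.0809i, |z|^2 = 0.2109
Iter 6: z = -0.3572 + -0.0059i, |z|^2 = 0.1276
Iter 7: z = -0.4274 + -0.0748i, |z|^2 = 0.1883
Iter 8: z = -0.3779 + -0.0151i, |z|^2 = 0.1430
Iter 9: z = -0.4124 + -0.0676i, |z|^2 = 0.1747
Iter 10: z = -0.3895 + -0.0232i, |z|^2 = 0.1522
Iter 11: z = -0.4038 + -0.0609i, |z|^2 = 0.1668
Iter 12: z = -0.3956 + -0.0298i, |z|^2 = 0.1574
Iter 13: z = -0.3994 + -0.0554i, |z|^2 = 0.1626
Iter 14: z = -0.3986 + -0.0347i, |z|^2 = 0.1601
Iter 15: z = -0.3973 + -0.0513i, |z|^2 = 0.1605
Did not escape in 16 iterations → in set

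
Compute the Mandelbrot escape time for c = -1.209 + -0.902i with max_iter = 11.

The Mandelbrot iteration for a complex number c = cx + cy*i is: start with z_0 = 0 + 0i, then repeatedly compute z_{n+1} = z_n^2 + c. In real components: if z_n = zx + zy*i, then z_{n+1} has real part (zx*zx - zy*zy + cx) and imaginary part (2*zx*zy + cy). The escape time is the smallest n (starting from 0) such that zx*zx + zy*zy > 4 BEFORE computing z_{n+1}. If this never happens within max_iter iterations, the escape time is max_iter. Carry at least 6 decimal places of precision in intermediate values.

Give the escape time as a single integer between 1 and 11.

Answer: 3

Derivation:
z_0 = 0 + 0i, c = -1.2090 + -0.9020i
Iter 1: z = -1.2090 + -0.9020i, |z|^2 = 2.2753
Iter 2: z = -0.5609 + 1.2790i, |z|^2 = 1.9506
Iter 3: z = -2.5303 + -2.3369i, |z|^2 = 11.8634
Escaped at iteration 3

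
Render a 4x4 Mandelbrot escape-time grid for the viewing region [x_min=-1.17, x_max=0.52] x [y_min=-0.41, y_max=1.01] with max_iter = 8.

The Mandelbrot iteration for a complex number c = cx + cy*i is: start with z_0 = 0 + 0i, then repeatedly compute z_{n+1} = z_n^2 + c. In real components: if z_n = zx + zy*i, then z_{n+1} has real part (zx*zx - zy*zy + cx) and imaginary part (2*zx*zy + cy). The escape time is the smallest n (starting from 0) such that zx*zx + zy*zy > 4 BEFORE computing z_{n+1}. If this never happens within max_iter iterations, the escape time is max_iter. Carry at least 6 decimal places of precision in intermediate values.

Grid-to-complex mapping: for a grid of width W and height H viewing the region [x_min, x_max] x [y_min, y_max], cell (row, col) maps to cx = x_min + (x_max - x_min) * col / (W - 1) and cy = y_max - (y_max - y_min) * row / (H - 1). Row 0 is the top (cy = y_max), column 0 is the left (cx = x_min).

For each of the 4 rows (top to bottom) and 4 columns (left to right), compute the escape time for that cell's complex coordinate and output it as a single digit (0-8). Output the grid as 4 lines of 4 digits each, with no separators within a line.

Answer: 3482
4884
8885
6885

Derivation:
(row=0, col=0): c = -1.1700 + 1.0100i → escape time 3
(row=0, col=1): c = -0.6067 + 1.0100i → escape time 4
(row=0, col=2): c = -0.0433 + 1.0100i → escape time 8
(row=0, col=3): c = 0.5200 + 1.0100i → escape time 2
(row=1, col=0): c = -1.1700 + 0.5367i → escape time 4
(row=1, col=1): c = -0.6067 + 0.5367i → escape time 8
(row=1, col=2): c = -0.0433 + 0.5367i → escape time 8
(row=1, col=3): c = 0.5200 + 0.5367i → escape time 4
(row=2, col=0): c = -1.1700 + 0.0633i → escape time 8
(row=2, col=1): c = -0.6067 + 0.0633i → escape time 8
(row=2, col=2): c = -0.0433 + 0.0633i → escape time 8
(row=2, col=3): c = 0.5200 + 0.0633i → escape time 5
(row=3, col=0): c = -1.1700 + -0.4100i → escape time 6
(row=3, col=1): c = -0.6067 + -0.4100i → escape time 8
(row=3, col=2): c = -0.0433 + -0.4100i → escape time 8
(row=3, col=3): c = 0.5200 + -0.4100i → escape time 5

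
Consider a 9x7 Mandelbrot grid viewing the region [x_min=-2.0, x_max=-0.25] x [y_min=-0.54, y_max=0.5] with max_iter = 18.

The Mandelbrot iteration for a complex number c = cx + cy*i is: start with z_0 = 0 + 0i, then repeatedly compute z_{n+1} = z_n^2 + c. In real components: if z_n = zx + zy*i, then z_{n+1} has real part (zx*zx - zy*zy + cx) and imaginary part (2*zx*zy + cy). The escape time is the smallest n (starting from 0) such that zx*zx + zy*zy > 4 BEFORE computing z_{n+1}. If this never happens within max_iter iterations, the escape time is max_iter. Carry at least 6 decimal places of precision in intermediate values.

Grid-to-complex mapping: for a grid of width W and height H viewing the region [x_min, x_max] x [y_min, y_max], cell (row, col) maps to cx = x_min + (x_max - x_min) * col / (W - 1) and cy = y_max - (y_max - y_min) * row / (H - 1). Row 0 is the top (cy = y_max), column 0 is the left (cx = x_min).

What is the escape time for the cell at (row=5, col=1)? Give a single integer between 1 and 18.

Answer: 3

Derivation:
z_0 = 0 + 0i, c = -1.7812 + -0.3667i
Iter 1: z = -1.7812 + -0.3667i, |z|^2 = 3.3073
Iter 2: z = 1.2572 + 0.9396i, |z|^2 = 2.4633
Iter 3: z = -1.0836 + 1.9957i, |z|^2 = 5.1572
Escaped at iteration 3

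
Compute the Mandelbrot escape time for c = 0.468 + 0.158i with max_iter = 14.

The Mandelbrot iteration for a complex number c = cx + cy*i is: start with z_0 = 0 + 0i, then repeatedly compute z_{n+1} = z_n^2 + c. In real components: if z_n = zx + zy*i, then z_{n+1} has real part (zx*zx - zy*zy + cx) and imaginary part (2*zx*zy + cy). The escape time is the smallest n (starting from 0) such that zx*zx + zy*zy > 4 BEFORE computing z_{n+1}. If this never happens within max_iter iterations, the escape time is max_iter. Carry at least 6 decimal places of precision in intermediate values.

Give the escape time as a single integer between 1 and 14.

z_0 = 0 + 0i, c = 0.4680 + 0.1580i
Iter 1: z = 0.4680 + 0.1580i, |z|^2 = 0.2440
Iter 2: z = 0.6621 + 0.3059i, |z|^2 = 0.5319
Iter 3: z = 0.8128 + 0.5630i, |z|^2 = 0.9776
Iter 4: z = 0.8116 + 1.0732i, |z|^2 = 1.8104
Iter 5: z = -0.0252 + 1.9000i, |z|^2 = 3.6105
Iter 6: z = -3.1413 + 0.0624i, |z|^2 = 9.8714
Escaped at iteration 6

Answer: 6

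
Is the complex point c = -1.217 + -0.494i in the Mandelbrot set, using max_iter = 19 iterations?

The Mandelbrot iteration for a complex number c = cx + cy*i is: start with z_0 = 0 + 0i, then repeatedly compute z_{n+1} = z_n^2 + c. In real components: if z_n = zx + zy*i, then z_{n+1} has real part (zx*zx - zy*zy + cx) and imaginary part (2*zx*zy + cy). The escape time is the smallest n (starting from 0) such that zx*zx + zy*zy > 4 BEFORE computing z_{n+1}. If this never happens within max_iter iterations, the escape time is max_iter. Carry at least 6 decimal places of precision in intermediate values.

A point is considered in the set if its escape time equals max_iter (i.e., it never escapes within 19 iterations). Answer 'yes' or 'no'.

Answer: no

Derivation:
z_0 = 0 + 0i, c = -1.2170 + -0.4940i
Iter 1: z = -1.2170 + -0.4940i, |z|^2 = 1.7251
Iter 2: z = 0.0201 + 0.7084i, |z|^2 = 0.5022
Iter 3: z = -1.7184 + -0.4656i, |z|^2 = 3.1697
Iter 4: z = 1.5192 + 1.1062i, |z|^2 = 3.5316
Iter 5: z = -0.1326 + 2.8670i, |z|^2 = 8.2370
Escaped at iteration 5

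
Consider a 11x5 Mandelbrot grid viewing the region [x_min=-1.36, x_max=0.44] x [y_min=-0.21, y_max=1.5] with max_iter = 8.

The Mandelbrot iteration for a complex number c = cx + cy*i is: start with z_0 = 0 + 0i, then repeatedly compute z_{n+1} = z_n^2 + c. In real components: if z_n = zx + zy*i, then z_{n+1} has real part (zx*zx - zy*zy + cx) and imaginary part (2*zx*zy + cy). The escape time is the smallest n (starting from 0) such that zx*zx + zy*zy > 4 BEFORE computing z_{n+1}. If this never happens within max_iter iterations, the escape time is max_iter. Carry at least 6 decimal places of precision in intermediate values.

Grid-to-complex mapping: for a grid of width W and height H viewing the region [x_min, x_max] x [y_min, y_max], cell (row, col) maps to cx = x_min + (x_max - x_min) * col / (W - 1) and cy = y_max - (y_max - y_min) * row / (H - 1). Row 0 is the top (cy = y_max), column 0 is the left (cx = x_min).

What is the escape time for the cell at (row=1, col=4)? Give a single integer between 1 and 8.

z_0 = 0 + 0i, c = -0.6400 + 1.0725i
Iter 1: z = -0.6400 + 1.0725i, |z|^2 = 1.5599
Iter 2: z = -1.3807 + -0.3003i, |z|^2 = 1.9964
Iter 3: z = 1.1760 + 1.9017i, |z|^2 = 4.9996
Escaped at iteration 3

Answer: 3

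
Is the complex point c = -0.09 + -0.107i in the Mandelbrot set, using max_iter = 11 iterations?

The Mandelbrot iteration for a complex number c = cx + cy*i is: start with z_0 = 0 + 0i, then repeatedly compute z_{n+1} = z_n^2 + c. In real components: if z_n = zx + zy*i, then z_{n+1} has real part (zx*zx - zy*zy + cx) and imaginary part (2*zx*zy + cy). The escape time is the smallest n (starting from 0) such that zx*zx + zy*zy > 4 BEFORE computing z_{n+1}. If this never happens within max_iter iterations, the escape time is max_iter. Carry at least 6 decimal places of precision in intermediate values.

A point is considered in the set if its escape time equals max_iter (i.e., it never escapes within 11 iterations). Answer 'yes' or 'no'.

z_0 = 0 + 0i, c = -0.0900 + -0.1070i
Iter 1: z = -0.0900 + -0.1070i, |z|^2 = 0.0195
Iter 2: z = -0.0933 + -0.0877i, |z|^2 = 0.0164
Iter 3: z = -0.0890 + -0.0906i, |z|^2 = 0.0161
Iter 4: z = -0.0903 + -0.0909i, |z|^2 = 0.0164
Iter 5: z = -0.0901 + -0.0906i, |z|^2 = 0.0163
Iter 6: z = -0.0901 + -0.0907i, |z|^2 = 0.0163
Iter 7: z = -0.0901 + -0.0907i, |z|^2 = 0.0163
Iter 8: z = -0.0901 + -0.0907i, |z|^2 = 0.0163
Iter 9: z = -0.0901 + -0.0907i, |z|^2 = 0.0163
Iter 10: z = -0.0901 + -0.0907i, |z|^2 = 0.0163
Did not escape in 11 iterations → in set

Answer: yes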